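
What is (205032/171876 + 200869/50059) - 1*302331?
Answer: -216766100223106/716995057 ≈ -3.0233e+5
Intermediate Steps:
(205032/171876 + 200869/50059) - 1*302331 = (205032*(1/171876) + 200869*(1/50059)) - 302331 = (17086/14323 + 200869/50059) - 302331 = 3732354761/716995057 - 302331 = -216766100223106/716995057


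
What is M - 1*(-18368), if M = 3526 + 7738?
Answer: 29632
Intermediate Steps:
M = 11264
M - 1*(-18368) = 11264 - 1*(-18368) = 11264 + 18368 = 29632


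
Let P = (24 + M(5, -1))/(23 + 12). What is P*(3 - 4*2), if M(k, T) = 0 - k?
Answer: -19/7 ≈ -2.7143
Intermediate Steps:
M(k, T) = -k
P = 19/35 (P = (24 - 1*5)/(23 + 12) = (24 - 5)/35 = 19*(1/35) = 19/35 ≈ 0.54286)
P*(3 - 4*2) = 19*(3 - 4*2)/35 = 19*(3 - 8)/35 = (19/35)*(-5) = -19/7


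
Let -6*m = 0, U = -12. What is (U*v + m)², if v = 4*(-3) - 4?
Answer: 36864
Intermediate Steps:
m = 0 (m = -⅙*0 = 0)
v = -16 (v = -12 - 4 = -16)
(U*v + m)² = (-12*(-16) + 0)² = (192 + 0)² = 192² = 36864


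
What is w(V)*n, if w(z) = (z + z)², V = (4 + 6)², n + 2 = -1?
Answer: -120000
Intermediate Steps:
n = -3 (n = -2 - 1 = -3)
V = 100 (V = 10² = 100)
w(z) = 4*z² (w(z) = (2*z)² = 4*z²)
w(V)*n = (4*100²)*(-3) = (4*10000)*(-3) = 40000*(-3) = -120000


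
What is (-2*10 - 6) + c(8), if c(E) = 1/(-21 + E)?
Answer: -339/13 ≈ -26.077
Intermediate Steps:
(-2*10 - 6) + c(8) = (-2*10 - 6) + 1/(-21 + 8) = (-20 - 6) + 1/(-13) = -26 - 1/13 = -339/13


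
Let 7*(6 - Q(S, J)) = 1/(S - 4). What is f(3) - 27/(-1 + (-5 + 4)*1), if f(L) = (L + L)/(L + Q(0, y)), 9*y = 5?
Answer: 7167/506 ≈ 14.164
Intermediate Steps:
y = 5/9 (y = (⅑)*5 = 5/9 ≈ 0.55556)
Q(S, J) = 6 - 1/(7*(-4 + S)) (Q(S, J) = 6 - 1/(7*(S - 4)) = 6 - 1/(7*(-4 + S)))
f(L) = 2*L/(169/28 + L) (f(L) = (L + L)/(L + (-169 + 42*0)/(7*(-4 + 0))) = (2*L)/(L + (⅐)*(-169 + 0)/(-4)) = (2*L)/(L + (⅐)*(-¼)*(-169)) = (2*L)/(L + 169/28) = (2*L)/(169/28 + L) = 2*L/(169/28 + L))
f(3) - 27/(-1 + (-5 + 4)*1) = 56*3/(169 + 28*3) - 27/(-1 + (-5 + 4)*1) = 56*3/(169 + 84) - 27/(-1 - 1*1) = 56*3/253 - 27/(-1 - 1) = 56*3*(1/253) - 27/(-2) = 168/253 - ½*(-27) = 168/253 + 27/2 = 7167/506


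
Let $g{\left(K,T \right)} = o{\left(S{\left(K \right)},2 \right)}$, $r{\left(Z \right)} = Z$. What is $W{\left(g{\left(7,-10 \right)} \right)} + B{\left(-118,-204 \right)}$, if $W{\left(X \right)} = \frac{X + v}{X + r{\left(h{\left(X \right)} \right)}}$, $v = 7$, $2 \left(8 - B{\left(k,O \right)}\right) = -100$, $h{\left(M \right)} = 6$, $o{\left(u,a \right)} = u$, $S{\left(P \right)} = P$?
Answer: $\frac{768}{13} \approx 59.077$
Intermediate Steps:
$B{\left(k,O \right)} = 58$ ($B{\left(k,O \right)} = 8 - -50 = 8 + 50 = 58$)
$g{\left(K,T \right)} = K$
$W{\left(X \right)} = \frac{7 + X}{6 + X}$ ($W{\left(X \right)} = \frac{X + 7}{X + 6} = \frac{7 + X}{6 + X}$)
$W{\left(g{\left(7,-10 \right)} \right)} + B{\left(-118,-204 \right)} = \frac{7 + 7}{6 + 7} + 58 = \frac{1}{13} \cdot 14 + 58 = \frac{14}{13} + 58 = \frac{768}{13}$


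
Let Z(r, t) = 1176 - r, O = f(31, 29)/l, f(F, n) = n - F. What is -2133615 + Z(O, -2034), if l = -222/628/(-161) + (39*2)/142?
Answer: -4221128100125/1979487 ≈ -2.1324e+6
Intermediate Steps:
l = 1979487/3589334 (l = -222*1/628*(-1/161) + 78*(1/142) = -111/314*(-1/161) + 39/71 = 111/50554 + 39/71 = 1979487/3589334 ≈ 0.55149)
O = -7178668/1979487 (O = (29 - 1*31)/(1979487/3589334) = (29 - 31)*(3589334/1979487) = -2*3589334/1979487 = -7178668/1979487 ≈ -3.6265)
-2133615 + Z(O, -2034) = -2133615 + (1176 - 1*(-7178668/1979487)) = -2133615 + (1176 + 7178668/1979487) = -2133615 + 2335055380/1979487 = -4221128100125/1979487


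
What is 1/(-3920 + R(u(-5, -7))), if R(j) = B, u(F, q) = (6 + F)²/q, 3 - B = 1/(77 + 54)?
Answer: -131/513128 ≈ -0.00025530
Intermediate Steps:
B = 392/131 (B = 3 - 1/(77 + 54) = 3 - 1/131 = 392/131 ≈ 2.9924)
u(F, q) = (6 + F)²/q
R(j) = 392/131
1/(-3920 + R(u(-5, -7))) = 1/(-3920 + 392/131) = 1/(-513128/131) = -131/513128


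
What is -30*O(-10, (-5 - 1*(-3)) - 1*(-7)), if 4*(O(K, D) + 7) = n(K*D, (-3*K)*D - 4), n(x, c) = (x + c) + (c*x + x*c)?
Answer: 108990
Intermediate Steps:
n(x, c) = c + x + 2*c*x (n(x, c) = (c + x) + (c*x + c*x) = (c + x) + 2*c*x = c + x + 2*c*x)
O(K, D) = -8 - D*K/2 + D*K*(-4 - 3*D*K)/2 (O(K, D) = -7 + (((-3*K)*D - 4) + K*D + 2*((-3*K)*D - 4)*(K*D))/4 = -7 + ((-3*D*K - 4) + D*K + 2*(-3*D*K - 4)*(D*K))/4 = -7 + ((-4 - 3*D*K) + D*K + 2*(-4 - 3*D*K)*(D*K))/4 = -7 + ((-4 - 3*D*K) + D*K + 2*D*K*(-4 - 3*D*K))/4 = -7 + (-4 - 2*D*K + 2*D*K*(-4 - 3*D*K))/4 = -7 + (-1 - D*K/2 + D*K*(-4 - 3*D*K)/2) = -8 - D*K/2 + D*K*(-4 - 3*D*K)/2)
-30*O(-10, (-5 - 1*(-3)) - 1*(-7)) = -30*(-8 - ½*((-5 - 1*(-3)) - 1*(-7))*(-10) - ½*((-5 - 1*(-3)) - 1*(-7))*(-10)*(4 + 3*((-5 - 1*(-3)) - 1*(-7))*(-10))) = -30*(-8 - ½*((-5 + 3) + 7)*(-10) - ½*((-5 + 3) + 7)*(-10)*(4 + 3*((-5 + 3) + 7)*(-10))) = -30*(-8 - ½*(-2 + 7)*(-10) - ½*(-2 + 7)*(-10)*(4 + 3*(-2 + 7)*(-10))) = -30*(-8 - ½*5*(-10) - ½*5*(-10)*(4 + 3*5*(-10))) = -30*(-8 + 25 - ½*5*(-10)*(4 - 150)) = -30*(-8 + 25 - ½*5*(-10)*(-146)) = -30*(-8 + 25 - 3650) = -30*(-3633) = 108990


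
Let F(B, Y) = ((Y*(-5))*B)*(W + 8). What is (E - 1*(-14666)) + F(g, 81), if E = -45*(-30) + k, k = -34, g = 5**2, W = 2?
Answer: -85268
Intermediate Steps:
g = 25
E = 1316 (E = -45*(-30) - 34 = 1350 - 34 = 1316)
F(B, Y) = -50*B*Y (F(B, Y) = ((Y*(-5))*B)*(2 + 8) = ((-5*Y)*B)*10 = -5*B*Y*10 = -50*B*Y)
(E - 1*(-14666)) + F(g, 81) = (1316 - 1*(-14666)) - 50*25*81 = (1316 + 14666) - 101250 = 15982 - 101250 = -85268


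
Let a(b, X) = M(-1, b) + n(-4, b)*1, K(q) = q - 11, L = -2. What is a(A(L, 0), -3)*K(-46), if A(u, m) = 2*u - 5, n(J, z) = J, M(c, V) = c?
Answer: 285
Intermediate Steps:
K(q) = -11 + q
A(u, m) = -5 + 2*u
a(b, X) = -5 (a(b, X) = -1 - 4*1 = -1 - 4 = -5)
a(A(L, 0), -3)*K(-46) = -5*(-11 - 46) = -5*(-57) = 285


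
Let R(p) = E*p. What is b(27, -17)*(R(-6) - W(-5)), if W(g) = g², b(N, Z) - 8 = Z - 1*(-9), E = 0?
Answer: 0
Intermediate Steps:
R(p) = 0 (R(p) = 0*p = 0)
b(N, Z) = 17 + Z (b(N, Z) = 8 + (Z - 1*(-9)) = 8 + (Z + 9) = 8 + (9 + Z) = 17 + Z)
b(27, -17)*(R(-6) - W(-5)) = (17 - 17)*(0 - 1*(-5)²) = 0*(0 - 1*25) = 0*(0 - 25) = 0*(-25) = 0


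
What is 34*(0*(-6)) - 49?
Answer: -49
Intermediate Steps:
34*(0*(-6)) - 49 = 34*0 - 49 = 0 - 49 = -49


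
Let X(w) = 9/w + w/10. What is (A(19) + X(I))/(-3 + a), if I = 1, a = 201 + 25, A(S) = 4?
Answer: 131/2230 ≈ 0.058744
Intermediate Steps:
a = 226
X(w) = 9/w + w/10 (X(w) = 9/w + w*(1/10) = 9/w + w/10)
(A(19) + X(I))/(-3 + a) = (4 + (9/1 + (1/10)*1))/(-3 + 226) = (4 + (9*1 + 1/10))/223 = (4 + (9 + 1/10))*(1/223) = (4 + 91/10)*(1/223) = (131/10)*(1/223) = 131/2230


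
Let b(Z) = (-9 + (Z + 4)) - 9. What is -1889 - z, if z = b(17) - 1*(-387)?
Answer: -2279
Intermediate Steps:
b(Z) = -14 + Z (b(Z) = (-9 + (4 + Z)) - 9 = (-5 + Z) - 9 = -14 + Z)
z = 390 (z = (-14 + 17) - 1*(-387) = 3 + 387 = 390)
-1889 - z = -1889 - 1*390 = -1889 - 390 = -2279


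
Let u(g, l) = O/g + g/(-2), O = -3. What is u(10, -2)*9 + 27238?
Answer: 271903/10 ≈ 27190.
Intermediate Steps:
u(g, l) = -3/g - g/2 (u(g, l) = -3/g + g/(-2) = -3/g + g*(-½) = -3/g - g/2)
u(10, -2)*9 + 27238 = (-3/10 - ½*10)*9 + 27238 = (-3*⅒ - 5)*9 + 27238 = (-3/10 - 5)*9 + 27238 = -53/10*9 + 27238 = -477/10 + 27238 = 271903/10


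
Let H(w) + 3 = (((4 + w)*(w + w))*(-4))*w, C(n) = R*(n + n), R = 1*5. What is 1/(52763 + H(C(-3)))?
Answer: 1/239960 ≈ 4.1674e-6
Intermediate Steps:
R = 5
C(n) = 10*n (C(n) = 5*(n + n) = 5*(2*n) = 10*n)
H(w) = -3 - 8*w²*(4 + w) (H(w) = -3 + (((4 + w)*(w + w))*(-4))*w = -3 + (((4 + w)*(2*w))*(-4))*w = -3 + ((2*w*(4 + w))*(-4))*w = -3 + (-8*w*(4 + w))*w = -3 - 8*w²*(4 + w))
1/(52763 + H(C(-3))) = 1/(52763 + (-3 - 32*(10*(-3))² - 8*(10*(-3))³)) = 1/(52763 + (-3 - 32*(-30)² - 8*(-30)³)) = 1/(52763 + (-3 - 32*900 - 8*(-27000))) = 1/(52763 + (-3 - 28800 + 216000)) = 1/(52763 + 187197) = 1/239960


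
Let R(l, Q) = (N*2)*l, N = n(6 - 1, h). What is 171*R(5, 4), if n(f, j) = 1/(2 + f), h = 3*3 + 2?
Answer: 1710/7 ≈ 244.29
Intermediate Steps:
h = 11 (h = 9 + 2 = 11)
N = ⅐ (N = 1/(2 + (6 - 1)) = 1/(2 + 5) = 1/7 = ⅐ ≈ 0.14286)
R(l, Q) = 2*l/7 (R(l, Q) = ((⅐)*2)*l = 2*l/7)
171*R(5, 4) = 171*((2/7)*5) = 171*(10/7) = 1710/7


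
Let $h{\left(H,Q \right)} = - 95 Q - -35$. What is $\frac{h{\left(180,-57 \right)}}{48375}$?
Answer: $\frac{218}{1935} \approx 0.11266$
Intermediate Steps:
$h{\left(H,Q \right)} = 35 - 95 Q$ ($h{\left(H,Q \right)} = - 95 Q + 35 = 35 - 95 Q$)
$\frac{h{\left(180,-57 \right)}}{48375} = \frac{35 - -5415}{48375} = \left(35 + 5415\right) \frac{1}{48375} = 5450 \cdot \frac{1}{48375} = \frac{218}{1935}$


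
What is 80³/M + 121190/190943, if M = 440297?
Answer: 151122409430/84071630071 ≈ 1.7975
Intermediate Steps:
80³/M + 121190/190943 = 80³/440297 + 121190/190943 = 512000*(1/440297) + 121190*(1/190943) = 512000/440297 + 121190/190943 = 151122409430/84071630071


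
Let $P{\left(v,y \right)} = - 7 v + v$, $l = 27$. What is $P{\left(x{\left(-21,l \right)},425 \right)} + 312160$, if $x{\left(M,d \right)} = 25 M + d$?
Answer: $315148$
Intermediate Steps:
$x{\left(M,d \right)} = d + 25 M$
$P{\left(v,y \right)} = - 6 v$
$P{\left(x{\left(-21,l \right)},425 \right)} + 312160 = - 6 \left(27 + 25 \left(-21\right)\right) + 312160 = - 6 \left(27 - 525\right) + 312160 = \left(-6\right) \left(-498\right) + 312160 = 2988 + 312160 = 315148$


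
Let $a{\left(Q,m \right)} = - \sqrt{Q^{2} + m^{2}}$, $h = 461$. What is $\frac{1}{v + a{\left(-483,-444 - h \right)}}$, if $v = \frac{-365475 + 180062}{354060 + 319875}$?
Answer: $\frac{124956310155}{477948760979366081} - \frac{454188384225 \sqrt{1052314}}{477948760979366081} \approx -0.00097456$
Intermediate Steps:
$v = - \frac{185413}{673935} \approx -0.27512$
$\frac{1}{v + a{\left(-483,-444 - h \right)}} = \frac{1}{- \frac{185413}{673935} - \sqrt{\left(-483\right)^{2} + \left(-444 - 461\right)^{2}}} = \frac{1}{- \frac{185413}{673935} - \sqrt{233289 + \left(-444 - 461\right)^{2}}} = \frac{1}{- \frac{185413}{673935} - \sqrt{233289 + \left(-905\right)^{2}}} = \frac{1}{- \frac{185413}{673935} - \sqrt{233289 + 819025}} = \frac{1}{- \frac{185413}{673935} - \sqrt{1052314}}$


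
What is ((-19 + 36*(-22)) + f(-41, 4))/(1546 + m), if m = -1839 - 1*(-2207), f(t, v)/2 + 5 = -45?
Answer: -911/1914 ≈ -0.47597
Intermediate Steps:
f(t, v) = -100 (f(t, v) = -10 + 2*(-45) = -10 - 90 = -100)
m = 368 (m = -1839 + 2207 = 368)
((-19 + 36*(-22)) + f(-41, 4))/(1546 + m) = ((-19 + 36*(-22)) - 100)/(1546 + 368) = ((-19 - 792) - 100)/1914 = (-811 - 100)*(1/1914) = -911*1/1914 = -911/1914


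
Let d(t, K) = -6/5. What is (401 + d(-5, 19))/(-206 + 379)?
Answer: 1999/865 ≈ 2.3110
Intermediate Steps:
d(t, K) = -6/5 (d(t, K) = -6*⅕ = -6/5)
(401 + d(-5, 19))/(-206 + 379) = (401 - 6/5)/(-206 + 379) = (1999/5)/173 = (1999/5)*(1/173) = 1999/865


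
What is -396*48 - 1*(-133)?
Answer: -18875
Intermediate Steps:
-396*48 - 1*(-133) = -19008 + 133 = -18875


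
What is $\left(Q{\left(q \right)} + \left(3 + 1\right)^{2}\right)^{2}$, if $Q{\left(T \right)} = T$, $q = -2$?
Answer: $196$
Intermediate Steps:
$\left(Q{\left(q \right)} + \left(3 + 1\right)^{2}\right)^{2} = \left(-2 + \left(3 + 1\right)^{2}\right)^{2} = \left(-2 + 4^{2}\right)^{2} = \left(-2 + 16\right)^{2} = 14^{2} = 196$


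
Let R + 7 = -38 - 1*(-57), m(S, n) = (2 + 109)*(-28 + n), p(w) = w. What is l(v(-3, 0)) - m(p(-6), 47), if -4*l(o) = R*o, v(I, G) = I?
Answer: -2100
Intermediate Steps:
m(S, n) = -3108 + 111*n (m(S, n) = 111*(-28 + n) = -3108 + 111*n)
R = 12 (R = -7 + (-38 - 1*(-57)) = -7 + (-38 + 57) = -7 + 19 = 12)
l(o) = -3*o
l(v(-3, 0)) - m(p(-6), 47) = -3*(-3) - (-3108 + 111*47) = 9 - (-3108 + 5217) = 9 - 1*2109 = 9 - 2109 = -2100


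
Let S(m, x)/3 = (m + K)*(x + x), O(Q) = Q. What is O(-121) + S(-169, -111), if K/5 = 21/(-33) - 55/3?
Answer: 1931623/11 ≈ 1.7560e+5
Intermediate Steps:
K = -3130/33 (K = 5*(21/(-33) - 55/3) = 5*(21*(-1/33) - 55*⅓) = 5*(-7/11 - 55/3) = 5*(-626/33) = -3130/33 ≈ -94.849)
S(m, x) = 6*x*(-3130/33 + m) (S(m, x) = 3*((m - 3130/33)*(x + x)) = 3*((-3130/33 + m)*(2*x)) = 3*(2*x*(-3130/33 + m)) = 6*x*(-3130/33 + m))
O(-121) + S(-169, -111) = -121 + (2/11)*(-111)*(-3130 + 33*(-169)) = -121 + (2/11)*(-111)*(-3130 - 5577) = -121 + (2/11)*(-111)*(-8707) = -121 + 1932954/11 = 1931623/11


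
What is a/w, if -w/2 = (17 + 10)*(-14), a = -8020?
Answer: -2005/189 ≈ -10.608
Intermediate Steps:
w = 756 (w = -2*(17 + 10)*(-14) = -54*(-14) = -2*(-378) = 756)
a/w = -8020/756 = -8020*1/756 = -2005/189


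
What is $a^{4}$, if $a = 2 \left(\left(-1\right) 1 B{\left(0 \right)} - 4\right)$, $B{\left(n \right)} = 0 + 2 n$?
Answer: $4096$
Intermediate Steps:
$B{\left(n \right)} = 2 n$
$a = -8$ ($a = 2 \left(\left(-1\right) 1 \cdot 2 \cdot 0 - 4\right) = 2 \left(\left(-1\right) 0 - 4\right) = 2 \left(0 - 4\right) = 2 \left(-4\right) = -8$)
$a^{4} = \left(-8\right)^{4} = 4096$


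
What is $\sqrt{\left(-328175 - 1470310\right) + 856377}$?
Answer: $2 i \sqrt{235527} \approx 970.62 i$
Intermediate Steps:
$\sqrt{\left(-328175 - 1470310\right) + 856377} = \sqrt{-1798485 + 856377} = \sqrt{-942108} = 2 i \sqrt{235527}$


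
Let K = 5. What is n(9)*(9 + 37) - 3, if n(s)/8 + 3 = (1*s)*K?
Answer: 15453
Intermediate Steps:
n(s) = -24 + 40*s (n(s) = -24 + 8*((1*s)*5) = -24 + 8*(s*5) = -24 + 8*(5*s) = -24 + 40*s)
n(9)*(9 + 37) - 3 = (-24 + 40*9)*(9 + 37) - 3 = (-24 + 360)*46 - 3 = 336*46 - 3 = 15456 - 3 = 15453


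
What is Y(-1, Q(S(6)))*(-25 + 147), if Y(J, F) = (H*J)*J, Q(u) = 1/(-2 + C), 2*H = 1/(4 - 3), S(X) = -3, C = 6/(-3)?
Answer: 61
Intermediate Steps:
C = -2 (C = 6*(-⅓) = -2)
H = ½ (H = 1/(2*(4 - 3)) = (½)/1 = (½)*1 = ½ ≈ 0.50000)
Q(u) = -¼ (Q(u) = 1/(-2 - 2) = 1/(-4) = -¼)
Y(J, F) = J²/2 (Y(J, F) = (J/2)*J = J²/2)
Y(-1, Q(S(6)))*(-25 + 147) = ((½)*(-1)²)*(-25 + 147) = ((½)*1)*122 = (½)*122 = 61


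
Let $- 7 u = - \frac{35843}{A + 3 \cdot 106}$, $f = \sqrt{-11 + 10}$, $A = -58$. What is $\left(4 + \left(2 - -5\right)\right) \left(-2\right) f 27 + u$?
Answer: $\frac{35843}{1820} - 594 i \approx 19.694 - 594.0 i$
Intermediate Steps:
$f = i$ ($f = \sqrt{-1} = i \approx 1.0 i$)
$u = \frac{35843}{1820}$ ($u = - \frac{\left(-35843\right) \frac{1}{-58 + 3 \cdot 106}}{7} = - \frac{\left(-35843\right) \frac{1}{-58 + 318}}{7} = - \frac{\left(-35843\right) \frac{1}{260}}{7} = \left(- \frac{1}{7}\right) \left(- \frac{35843}{260}\right) = \frac{35843}{1820} \approx 19.694$)
$\left(4 + \left(2 - -5\right)\right) \left(-2\right) f 27 + u = \left(4 + \left(2 - -5\right)\right) \left(-2\right) i 27 + \frac{35843}{1820} = \left(4 + \left(2 + 5\right)\right) \left(-2\right) i 27 + \frac{35843}{1820} = \left(4 + 7\right) \left(-2\right) i 27 + \frac{35843}{1820} = 11 \left(-2\right) i 27 + \frac{35843}{1820} = - 22 i 27 + \frac{35843}{1820} = - 594 i + \frac{35843}{1820} = \frac{35843}{1820} - 594 i$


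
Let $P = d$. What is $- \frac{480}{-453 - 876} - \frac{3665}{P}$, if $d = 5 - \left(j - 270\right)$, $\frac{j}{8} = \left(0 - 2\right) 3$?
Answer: $- \frac{1571915}{143089} \approx -10.986$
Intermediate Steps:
$j = -48$ ($j = 8 \left(0 - 2\right) 3 = 8 \left(\left(-2\right) 3\right) = 8 \left(-6\right) = -48$)
$d = 323$ ($d = 5 - \left(-48 - 270\right) = 5 - -318 = 5 + 318 = 323$)
$P = 323$
$- \frac{480}{-453 - 876} - \frac{3665}{P} = - \frac{480}{-453 - 876} - \frac{3665}{323} = - \frac{480}{-1329} - \frac{3665}{323} = \left(-480\right) \left(- \frac{1}{1329}\right) - \frac{3665}{323} = \frac{160}{443} - \frac{3665}{323} = - \frac{1571915}{143089}$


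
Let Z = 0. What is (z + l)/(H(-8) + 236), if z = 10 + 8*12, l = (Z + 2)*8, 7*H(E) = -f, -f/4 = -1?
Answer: 427/824 ≈ 0.51820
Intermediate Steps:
f = 4 (f = -4*(-1) = 4)
H(E) = -4/7 (H(E) = (-1*4)/7 = (1/7)*(-4) = -4/7)
l = 16 (l = (0 + 2)*8 = 2*8 = 16)
z = 106 (z = 10 + 96 = 106)
(z + l)/(H(-8) + 236) = (106 + 16)/(-4/7 + 236) = 122/(1648/7) = 122*(7/1648) = 427/824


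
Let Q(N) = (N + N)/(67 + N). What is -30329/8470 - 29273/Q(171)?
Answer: -29510321149/1448370 ≈ -20375.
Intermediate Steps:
Q(N) = 2*N/(67 + N) (Q(N) = (2*N)/(67 + N) = 2*N/(67 + N))
-30329/8470 - 29273/Q(171) = -30329/8470 - 29273/(2*171/(67 + 171)) = -30329*1/8470 - 29273/(2*171/238) = -30329/8470 - 29273/(2*171*(1/238)) = -30329/8470 - 29273/171/119 = -30329/8470 - 29273*119/171 = -30329/8470 - 3483487/171 = -29510321149/1448370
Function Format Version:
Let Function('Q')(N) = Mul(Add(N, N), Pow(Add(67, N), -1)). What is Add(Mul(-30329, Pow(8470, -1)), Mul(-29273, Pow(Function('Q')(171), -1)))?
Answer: Rational(-29510321149, 1448370) ≈ -20375.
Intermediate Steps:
Function('Q')(N) = Mul(2, N, Pow(Add(67, N), -1)) (Function('Q')(N) = Mul(Mul(2, N), Pow(Add(67, N), -1)) = Mul(2, N, Pow(Add(67, N), -1)))
Add(Mul(-30329, Pow(8470, -1)), Mul(-29273, Pow(Function('Q')(171), -1))) = Add(Mul(-30329, Pow(8470, -1)), Mul(-29273, Pow(Mul(2, 171, Pow(Add(67, 171), -1)), -1))) = Add(Mul(-30329, Rational(1, 8470)), Mul(-29273, Pow(Mul(2, 171, Pow(238, -1)), -1))) = Add(Rational(-30329, 8470), Mul(-29273, Pow(Mul(2, 171, Rational(1, 238)), -1))) = Add(Rational(-30329, 8470), Mul(-29273, Pow(Rational(171, 119), -1))) = Add(Rational(-30329, 8470), Mul(-29273, Rational(119, 171))) = Add(Rational(-30329, 8470), Rational(-3483487, 171)) = Rational(-29510321149, 1448370)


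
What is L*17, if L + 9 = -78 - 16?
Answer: -1751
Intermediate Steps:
L = -103 (L = -9 + (-78 - 16) = -9 - 94 = -103)
L*17 = -103*17 = -1751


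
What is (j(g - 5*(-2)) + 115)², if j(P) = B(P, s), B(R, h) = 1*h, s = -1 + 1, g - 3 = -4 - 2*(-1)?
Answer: 13225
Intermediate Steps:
g = 1 (g = 3 + (-4 - 2*(-1)) = 3 + (-4 + 2) = 3 - 2 = 1)
s = 0
B(R, h) = h
j(P) = 0
(j(g - 5*(-2)) + 115)² = (0 + 115)² = 115² = 13225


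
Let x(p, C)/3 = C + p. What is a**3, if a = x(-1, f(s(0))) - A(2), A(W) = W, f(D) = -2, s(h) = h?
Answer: -1331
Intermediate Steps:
x(p, C) = 3*C + 3*p (x(p, C) = 3*(C + p) = 3*C + 3*p)
a = -11 (a = (3*(-2) + 3*(-1)) - 1*2 = (-6 - 3) - 2 = -9 - 2 = -11)
a**3 = (-11)**3 = -1331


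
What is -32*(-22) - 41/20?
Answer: 14039/20 ≈ 701.95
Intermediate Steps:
-32*(-22) - 41/20 = 704 - 41*1/20 = 704 - 41/20 = 14039/20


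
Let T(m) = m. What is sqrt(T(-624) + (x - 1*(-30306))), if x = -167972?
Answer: I*sqrt(138290) ≈ 371.87*I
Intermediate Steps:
sqrt(T(-624) + (x - 1*(-30306))) = sqrt(-624 + (-167972 - 1*(-30306))) = sqrt(-624 + (-167972 + 30306)) = sqrt(-624 - 137666) = sqrt(-138290) = I*sqrt(138290)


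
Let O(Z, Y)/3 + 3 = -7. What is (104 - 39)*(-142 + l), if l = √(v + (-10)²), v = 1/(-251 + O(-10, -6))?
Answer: -9230 + 65*√7895819/281 ≈ -8580.0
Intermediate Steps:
O(Z, Y) = -30 (O(Z, Y) = -9 + 3*(-7) = -9 - 21 = -30)
v = -1/281 (v = 1/(-251 - 30) = 1/(-281) = -1/281 ≈ -0.0035587)
l = √7895819/281 (l = √(-1/281 + (-10)²) = √(-1/281 + 100) = √(28099/281) = √7895819/281 ≈ 9.9998)
(104 - 39)*(-142 + l) = (104 - 39)*(-142 + √7895819/281) = 65*(-142 + √7895819/281) = -9230 + 65*√7895819/281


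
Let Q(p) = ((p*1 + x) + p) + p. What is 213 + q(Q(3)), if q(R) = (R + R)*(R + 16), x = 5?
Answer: 1053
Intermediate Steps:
Q(p) = 5 + 3*p (Q(p) = ((p*1 + 5) + p) + p = ((p + 5) + p) + p = ((5 + p) + p) + p = (5 + 2*p) + p = 5 + 3*p)
q(R) = 2*R*(16 + R) (q(R) = (2*R)*(16 + R) = 2*R*(16 + R))
213 + q(Q(3)) = 213 + 2*(5 + 3*3)*(16 + (5 + 3*3)) = 213 + 2*(5 + 9)*(16 + (5 + 9)) = 213 + 2*14*(16 + 14) = 213 + 2*14*30 = 213 + 840 = 1053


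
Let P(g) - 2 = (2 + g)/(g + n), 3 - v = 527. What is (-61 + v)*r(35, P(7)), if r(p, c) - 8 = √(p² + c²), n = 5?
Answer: -4680 - 585*√19721/4 ≈ -25218.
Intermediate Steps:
v = -524 (v = 3 - 1*527 = 3 - 527 = -524)
P(g) = 2 + (2 + g)/(5 + g) (P(g) = 2 + (2 + g)/(g + 5) = 2 + (2 + g)/(5 + g))
r(p, c) = 8 + √(c² + p²) (r(p, c) = 8 + √(p² + c²) = 8 + √(c² + p²))
(-61 + v)*r(35, P(7)) = (-61 - 524)*(8 + √((3*(4 + 7)/(5 + 7))² + 35²)) = -585*(8 + √((3*11/12)² + 1225)) = -585*(8 + √((3*(1/12)*11)² + 1225)) = -585*(8 + √((11/4)² + 1225)) = -585*(8 + √(121/16 + 1225)) = -585*(8 + √(19721/16)) = -585*(8 + √19721/4) = -4680 - 585*√19721/4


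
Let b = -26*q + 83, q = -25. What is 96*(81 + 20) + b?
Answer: 10429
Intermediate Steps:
b = 733 (b = -26*(-25) + 83 = 650 + 83 = 733)
96*(81 + 20) + b = 96*(81 + 20) + 733 = 96*101 + 733 = 9696 + 733 = 10429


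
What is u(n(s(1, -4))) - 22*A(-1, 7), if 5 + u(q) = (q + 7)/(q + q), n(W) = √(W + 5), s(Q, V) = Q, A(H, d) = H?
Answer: 35/2 + 7*√6/12 ≈ 18.929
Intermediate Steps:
n(W) = √(5 + W)
u(q) = -5 + (7 + q)/(2*q) (u(q) = -5 + (q + 7)/(q + q) = -5 + (7 + q)/((2*q)) = -5 + (7 + q)*(1/(2*q)) = -5 + (7 + q)/(2*q))
u(n(s(1, -4))) - 22*A(-1, 7) = (7 - 9*√(5 + 1))/(2*(√(5 + 1))) - 22*(-1) = (7 - 9*√6)/(2*(√6)) + 22 = (√6/6)*(7 - 9*√6)/2 + 22 = √6*(7 - 9*√6)/12 + 22 = 22 + √6*(7 - 9*√6)/12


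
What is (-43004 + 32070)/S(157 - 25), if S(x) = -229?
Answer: 10934/229 ≈ 47.747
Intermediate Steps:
(-43004 + 32070)/S(157 - 25) = (-43004 + 32070)/(-229) = -10934*(-1/229) = 10934/229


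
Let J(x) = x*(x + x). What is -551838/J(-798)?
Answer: -1877/4332 ≈ -0.43329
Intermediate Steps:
J(x) = 2*x² (J(x) = x*(2*x) = 2*x²)
-551838/J(-798) = -551838/(2*(-798)²) = -551838/(2*636804) = -551838/1273608 = -551838*1/1273608 = -1877/4332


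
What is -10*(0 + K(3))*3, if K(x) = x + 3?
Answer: -180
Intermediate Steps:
K(x) = 3 + x
-10*(0 + K(3))*3 = -10*(0 + (3 + 3))*3 = -10*(0 + 6)*3 = -10*6*3 = -60*3 = -180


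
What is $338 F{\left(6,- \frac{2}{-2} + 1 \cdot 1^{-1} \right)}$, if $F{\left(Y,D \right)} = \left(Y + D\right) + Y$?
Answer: $4732$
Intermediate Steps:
$F{\left(Y,D \right)} = D + 2 Y$ ($F{\left(Y,D \right)} = \left(D + Y\right) + Y = D + 2 Y$)
$338 F{\left(6,- \frac{2}{-2} + 1 \cdot 1^{-1} \right)} = 338 \left(\left(- \frac{2}{-2} + 1 \cdot 1^{-1}\right) + 2 \cdot 6\right) = 338 \left(\left(\left(-2\right) \left(- \frac{1}{2}\right) + 1 \cdot 1\right) + 12\right) = 338 \left(\left(1 + 1\right) + 12\right) = 338 \left(2 + 12\right) = 338 \cdot 14 = 4732$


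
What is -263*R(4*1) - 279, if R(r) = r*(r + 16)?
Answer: -21319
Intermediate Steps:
R(r) = r*(16 + r)
-263*R(4*1) - 279 = -263*4*1*(16 + 4*1) - 279 = -1052*(16 + 4) - 279 = -1052*20 - 279 = -263*80 - 279 = -21040 - 279 = -21319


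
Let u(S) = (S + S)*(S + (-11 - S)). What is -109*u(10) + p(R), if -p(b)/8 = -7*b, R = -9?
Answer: 23476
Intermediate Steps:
p(b) = 56*b (p(b) = -(-56)*b = 56*b)
u(S) = -22*S (u(S) = (2*S)*(-11) = -22*S)
-109*u(10) + p(R) = -(-2398)*10 + 56*(-9) = -109*(-220) - 504 = 23980 - 504 = 23476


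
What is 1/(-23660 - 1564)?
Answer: -1/25224 ≈ -3.9645e-5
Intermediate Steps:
1/(-23660 - 1564) = 1/(-25224) = -1/25224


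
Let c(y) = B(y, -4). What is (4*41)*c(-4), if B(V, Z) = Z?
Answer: -656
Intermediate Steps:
c(y) = -4
(4*41)*c(-4) = (4*41)*(-4) = 164*(-4) = -656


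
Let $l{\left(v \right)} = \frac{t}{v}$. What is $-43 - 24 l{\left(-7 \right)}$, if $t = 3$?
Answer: $- \frac{229}{7} \approx -32.714$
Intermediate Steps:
$l{\left(v \right)} = \frac{3}{v}$
$-43 - 24 l{\left(-7 \right)} = -43 - 24 \frac{3}{-7} = -43 - 24 \cdot 3 \left(- \frac{1}{7}\right) = -43 - - \frac{72}{7} = -43 + \frac{72}{7} = - \frac{229}{7}$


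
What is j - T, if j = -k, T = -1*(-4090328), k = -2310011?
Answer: -1780317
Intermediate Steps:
T = 4090328
j = 2310011 (j = -1*(-2310011) = 2310011)
j - T = 2310011 - 1*4090328 = 2310011 - 4090328 = -1780317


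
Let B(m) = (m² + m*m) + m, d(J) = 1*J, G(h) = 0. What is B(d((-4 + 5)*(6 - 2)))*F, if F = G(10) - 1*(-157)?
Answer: 5652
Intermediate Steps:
d(J) = J
B(m) = m + 2*m² (B(m) = (m² + m²) + m = 2*m² + m = m + 2*m²)
F = 157 (F = 0 - 1*(-157) = 0 + 157 = 157)
B(d((-4 + 5)*(6 - 2)))*F = (((-4 + 5)*(6 - 2))*(1 + 2*((-4 + 5)*(6 - 2))))*157 = ((1*4)*(1 + 2*(1*4)))*157 = (4*(1 + 2*4))*157 = (4*(1 + 8))*157 = (4*9)*157 = 36*157 = 5652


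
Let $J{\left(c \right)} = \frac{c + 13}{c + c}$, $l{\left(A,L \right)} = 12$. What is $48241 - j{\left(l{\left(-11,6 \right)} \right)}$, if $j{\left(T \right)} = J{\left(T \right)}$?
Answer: $\frac{1157759}{24} \approx 48240.0$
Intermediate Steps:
$J{\left(c \right)} = \frac{13 + c}{2 c}$
$j{\left(T \right)} = \frac{13 + T}{2 T}$
$48241 - j{\left(l{\left(-11,6 \right)} \right)} = 48241 - \frac{13 + 12}{2 \cdot 12} = 48241 - \frac{1}{2} \cdot \frac{1}{12} \cdot 25 = 48241 - \frac{25}{24} = \frac{1157759}{24}$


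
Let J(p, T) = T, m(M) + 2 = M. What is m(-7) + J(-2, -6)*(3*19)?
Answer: -351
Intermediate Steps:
m(M) = -2 + M
m(-7) + J(-2, -6)*(3*19) = (-2 - 7) - 18*19 = -9 - 6*57 = -9 - 342 = -351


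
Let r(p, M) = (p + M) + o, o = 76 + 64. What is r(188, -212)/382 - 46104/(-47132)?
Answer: 2884880/2250553 ≈ 1.2819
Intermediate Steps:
o = 140
r(p, M) = 140 + M + p (r(p, M) = (p + M) + 140 = (M + p) + 140 = 140 + M + p)
r(188, -212)/382 - 46104/(-47132) = (140 - 212 + 188)/382 - 46104/(-47132) = 116*(1/382) - 46104*(-1/47132) = 58/191 + 11526/11783 = 2884880/2250553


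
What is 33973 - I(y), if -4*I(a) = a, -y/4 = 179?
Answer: 33794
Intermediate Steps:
y = -716 (y = -4*179 = -716)
I(a) = -a/4
33973 - I(y) = 33973 - (-1)*(-716)/4 = 33973 - 1*179 = 33973 - 179 = 33794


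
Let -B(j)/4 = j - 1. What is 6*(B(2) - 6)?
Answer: -60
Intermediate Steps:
B(j) = 4 - 4*j (B(j) = -4*(j - 1) = -4*(-1 + j) = 4 - 4*j)
6*(B(2) - 6) = 6*((4 - 4*2) - 6) = 6*((4 - 8) - 6) = 6*(-4 - 6) = 6*(-10) = -60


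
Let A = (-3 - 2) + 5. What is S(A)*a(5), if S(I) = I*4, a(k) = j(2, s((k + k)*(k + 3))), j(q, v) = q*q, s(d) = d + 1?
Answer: 0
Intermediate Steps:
s(d) = 1 + d
j(q, v) = q**2
a(k) = 4 (a(k) = 2**2 = 4)
A = 0 (A = -5 + 5 = 0)
S(I) = 4*I
S(A)*a(5) = (4*0)*4 = 0*4 = 0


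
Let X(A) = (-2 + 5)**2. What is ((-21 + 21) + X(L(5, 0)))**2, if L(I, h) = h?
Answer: 81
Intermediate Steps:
X(A) = 9 (X(A) = 3**2 = 9)
((-21 + 21) + X(L(5, 0)))**2 = ((-21 + 21) + 9)**2 = (0 + 9)**2 = 9**2 = 81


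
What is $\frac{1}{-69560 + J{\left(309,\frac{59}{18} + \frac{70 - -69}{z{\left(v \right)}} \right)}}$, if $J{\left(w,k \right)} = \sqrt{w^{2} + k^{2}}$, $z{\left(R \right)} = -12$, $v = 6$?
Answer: $- \frac{90149760}{6270693472823} - \frac{36 \sqrt{123832777}}{6270693472823} \approx -1.444 \cdot 10^{-5}$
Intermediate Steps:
$J{\left(w,k \right)} = \sqrt{k^{2} + w^{2}}$
$\frac{1}{-69560 + J{\left(309,\frac{59}{18} + \frac{70 - -69}{z{\left(v \right)}} \right)}} = \frac{1}{-69560 + \sqrt{\left(\frac{59}{18} + \frac{70 - -69}{-12}\right)^{2} + 309^{2}}} = \frac{1}{-69560 + \sqrt{\left(59 \cdot \frac{1}{18} + \left(70 + 69\right) \left(- \frac{1}{12}\right)\right)^{2} + 95481}} = \frac{1}{-69560 + \sqrt{\left(\frac{59}{18} + 139 \left(- \frac{1}{12}\right)\right)^{2} + 95481}} = \frac{1}{-69560 + \sqrt{\left(\frac{59}{18} - \frac{139}{12}\right)^{2} + 95481}} = \frac{1}{-69560 + \sqrt{\left(- \frac{299}{36}\right)^{2} + 95481}} = \frac{1}{-69560 + \sqrt{\frac{89401}{1296} + 95481}} = \frac{1}{-69560 + \sqrt{\frac{123832777}{1296}}} = \frac{1}{-69560 + \frac{\sqrt{123832777}}{36}}$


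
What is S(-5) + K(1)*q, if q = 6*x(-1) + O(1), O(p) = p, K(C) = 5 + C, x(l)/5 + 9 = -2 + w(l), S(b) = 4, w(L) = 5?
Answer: -1070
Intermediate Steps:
x(l) = -30 (x(l) = -45 + 5*(-2 + 5) = -45 + 5*3 = -45 + 15 = -30)
q = -179 (q = 6*(-30) + 1 = -180 + 1 = -179)
S(-5) + K(1)*q = 4 + (5 + 1)*(-179) = 4 + 6*(-179) = 4 - 1074 = -1070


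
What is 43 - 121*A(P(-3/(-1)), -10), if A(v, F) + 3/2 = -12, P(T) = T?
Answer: 3353/2 ≈ 1676.5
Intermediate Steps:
A(v, F) = -27/2 (A(v, F) = -3/2 - 12 = -27/2)
43 - 121*A(P(-3/(-1)), -10) = 43 - 121*(-27/2) = 43 + 3267/2 = 3353/2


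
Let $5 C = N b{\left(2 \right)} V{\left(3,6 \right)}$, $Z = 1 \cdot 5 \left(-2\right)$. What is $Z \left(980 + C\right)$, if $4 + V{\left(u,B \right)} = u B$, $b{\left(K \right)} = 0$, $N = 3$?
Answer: $-9800$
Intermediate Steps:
$Z = -10$ ($Z = 5 \left(-2\right) = -10$)
$V{\left(u,B \right)} = -4 + B u$ ($V{\left(u,B \right)} = -4 + u B = -4 + B u$)
$C = 0$ ($C = \frac{3 \cdot 0 \left(-4 + 6 \cdot 3\right)}{5} = \frac{0 \left(-4 + 18\right)}{5} = \frac{0 \cdot 14}{5} = \frac{1}{5} \cdot 0 = 0$)
$Z \left(980 + C\right) = - 10 \left(980 + 0\right) = \left(-10\right) 980 = -9800$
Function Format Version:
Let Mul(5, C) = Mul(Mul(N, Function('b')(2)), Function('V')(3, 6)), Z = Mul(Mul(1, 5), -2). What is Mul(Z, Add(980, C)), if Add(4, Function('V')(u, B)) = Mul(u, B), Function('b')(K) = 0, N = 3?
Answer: -9800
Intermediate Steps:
Z = -10 (Z = Mul(5, -2) = -10)
Function('V')(u, B) = Add(-4, Mul(B, u)) (Function('V')(u, B) = Add(-4, Mul(u, B)) = Add(-4, Mul(B, u)))
C = 0 (C = Mul(Rational(1, 5), Mul(Mul(3, 0), Add(-4, Mul(6, 3)))) = Mul(Rational(1, 5), Mul(0, Add(-4, 18))) = Mul(Rational(1, 5), Mul(0, 14)) = Mul(Rational(1, 5), 0) = 0)
Mul(Z, Add(980, C)) = Mul(-10, Add(980, 0)) = Mul(-10, 980) = -9800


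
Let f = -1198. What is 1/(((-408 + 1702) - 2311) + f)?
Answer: -1/2215 ≈ -0.00045147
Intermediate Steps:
1/(((-408 + 1702) - 2311) + f) = 1/(((-408 + 1702) - 2311) - 1198) = 1/((1294 - 2311) - 1198) = 1/(-1017 - 1198) = 1/(-2215) = -1/2215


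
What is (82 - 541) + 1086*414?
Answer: 449145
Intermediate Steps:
(82 - 541) + 1086*414 = -459 + 449604 = 449145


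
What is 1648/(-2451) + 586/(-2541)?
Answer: -1874618/2075997 ≈ -0.90300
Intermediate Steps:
1648/(-2451) + 586/(-2541) = 1648*(-1/2451) + 586*(-1/2541) = -1648/2451 - 586/2541 = -1874618/2075997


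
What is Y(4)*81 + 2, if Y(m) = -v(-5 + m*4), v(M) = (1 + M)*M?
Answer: -10690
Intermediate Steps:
v(M) = M*(1 + M)
Y(m) = -(-5 + 4*m)*(-4 + 4*m) (Y(m) = -(-5 + m*4)*(1 + (-5 + m*4)) = -(-5 + 4*m)*(1 + (-5 + 4*m)) = -(-5 + 4*m)*(-4 + 4*m))
Y(4)*81 + 2 = (-20 - 16*4² + 36*4)*81 + 2 = (-20 - 16*16 + 144)*81 + 2 = (-20 - 256 + 144)*81 + 2 = -132*81 + 2 = -10692 + 2 = -10690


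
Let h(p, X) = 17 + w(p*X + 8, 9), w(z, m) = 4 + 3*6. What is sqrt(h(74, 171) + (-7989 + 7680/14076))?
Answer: I*sqrt(10937884830)/1173 ≈ 89.16*I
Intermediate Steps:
w(z, m) = 22 (w(z, m) = 4 + 18 = 22)
h(p, X) = 39 (h(p, X) = 17 + 22 = 39)
sqrt(h(74, 171) + (-7989 + 7680/14076)) = sqrt(39 + (-7989 + 7680/14076)) = sqrt(39 + (-7989 + 7680*(1/14076))) = sqrt(39 + (-7989 + 640/1173)) = sqrt(39 - 9370457/1173) = sqrt(-9324710/1173) = I*sqrt(10937884830)/1173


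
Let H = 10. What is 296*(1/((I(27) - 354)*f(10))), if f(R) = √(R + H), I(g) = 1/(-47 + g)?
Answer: -592*√5/7081 ≈ -0.18694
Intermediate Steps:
f(R) = √(10 + R) (f(R) = √(R + 10) = √(10 + R))
296*(1/((I(27) - 354)*f(10))) = 296*(1/((1/(-47 + 27) - 354)*(√(10 + 10)))) = 296*(1/((1/(-20) - 354)*(√20))) = 296*(1/((-1/20 - 354)*((2*√5)))) = 296*((√5/10)/(-7081/20)) = 296*(-2*√5/7081) = -592*√5/7081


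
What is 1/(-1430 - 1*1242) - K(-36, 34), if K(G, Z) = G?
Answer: 96191/2672 ≈ 36.000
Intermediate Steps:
1/(-1430 - 1*1242) - K(-36, 34) = 1/(-1430 - 1*1242) - 1*(-36) = 1/(-1430 - 1242) + 36 = 1/(-2672) + 36 = -1/2672 + 36 = 96191/2672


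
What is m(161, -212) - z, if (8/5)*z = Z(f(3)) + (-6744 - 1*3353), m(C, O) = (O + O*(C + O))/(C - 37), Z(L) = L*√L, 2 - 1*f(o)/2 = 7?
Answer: 1586235/248 + 25*I*√10/4 ≈ 6396.1 + 19.764*I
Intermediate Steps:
f(o) = -10 (f(o) = 4 - 2*7 = 4 - 14 = -10)
Z(L) = L^(3/2)
m(C, O) = (O + O*(C + O))/(-37 + C)
z = -50485/8 - 25*I*√10/4 (z = 5*((-10)^(3/2) + (-6744 - 1*3353))/8 = 5*(-10*I*√10 + (-6744 - 3353))/8 = 5*(-10*I*√10 - 10097)/8 = 5*(-10097 - 10*I*√10)/8 = -50485/8 - 25*I*√10/4 ≈ -6310.6 - 19.764*I)
m(161, -212) - z = -212*(1 + 161 - 212)/(-37 + 161) - (-50485/8 - 25*I*√10/4) = -212*(-50)/124 + (50485/8 + 25*I*√10/4) = -212*1/124*(-50) + (50485/8 + 25*I*√10/4) = 2650/31 + (50485/8 + 25*I*√10/4) = 1586235/248 + 25*I*√10/4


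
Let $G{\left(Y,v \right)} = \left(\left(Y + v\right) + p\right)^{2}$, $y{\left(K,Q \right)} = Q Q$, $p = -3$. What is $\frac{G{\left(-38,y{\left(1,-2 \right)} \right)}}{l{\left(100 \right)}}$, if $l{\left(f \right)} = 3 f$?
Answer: $\frac{1369}{300} \approx 4.5633$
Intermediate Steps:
$y{\left(K,Q \right)} = Q^{2}$
$G{\left(Y,v \right)} = \left(-3 + Y + v\right)^{2}$ ($G{\left(Y,v \right)} = \left(\left(Y + v\right) - 3\right)^{2} = \left(-3 + Y + v\right)^{2}$)
$\frac{G{\left(-38,y{\left(1,-2 \right)} \right)}}{l{\left(100 \right)}} = \frac{\left(-3 - 38 + \left(-2\right)^{2}\right)^{2}}{3 \cdot 100} = \frac{\left(-3 - 38 + 4\right)^{2}}{300} = \left(-37\right)^{2} \cdot \frac{1}{300} = 1369 \cdot \frac{1}{300} = \frac{1369}{300}$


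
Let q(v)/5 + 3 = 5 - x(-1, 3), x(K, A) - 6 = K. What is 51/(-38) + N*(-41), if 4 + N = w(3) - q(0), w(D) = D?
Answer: -21863/38 ≈ -575.34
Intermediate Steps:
x(K, A) = 6 + K
q(v) = -15 (q(v) = -15 + 5*(5 - (6 - 1)) = -15 + 5*(5 - 1*5) = -15 + 5*(5 - 5) = -15 + 5*0 = -15 + 0 = -15)
N = 14 (N = -4 + (3 - 1*(-15)) = -4 + (3 + 15) = -4 + 18 = 14)
51/(-38) + N*(-41) = 51/(-38) + 14*(-41) = 51*(-1/38) - 574 = -51/38 - 574 = -21863/38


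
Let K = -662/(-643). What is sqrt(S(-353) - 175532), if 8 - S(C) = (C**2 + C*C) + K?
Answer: 2*I*sqrt(43902395206)/643 ≈ 651.72*I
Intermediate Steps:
K = 662/643 (K = -662*(-1/643) = 662/643 ≈ 1.0295)
S(C) = 4482/643 - 2*C**2 (S(C) = 8 - ((C**2 + C*C) + 662/643) = 8 - ((C**2 + C**2) + 662/643) = 8 - (2*C**2 + 662/643) = 8 - (662/643 + 2*C**2) = 8 + (-662/643 - 2*C**2) = 4482/643 - 2*C**2)
sqrt(S(-353) - 175532) = sqrt((4482/643 - 2*(-353)**2) - 175532) = sqrt((4482/643 - 2*124609) - 175532) = sqrt((4482/643 - 249218) - 175532) = sqrt(-160242692/643 - 175532) = sqrt(-273109768/643) = 2*I*sqrt(43902395206)/643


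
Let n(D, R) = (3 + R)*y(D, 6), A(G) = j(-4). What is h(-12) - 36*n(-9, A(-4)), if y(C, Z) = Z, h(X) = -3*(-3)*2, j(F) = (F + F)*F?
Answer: -7542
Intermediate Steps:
j(F) = 2*F**2 (j(F) = (2*F)*F = 2*F**2)
h(X) = 18 (h(X) = 9*2 = 18)
A(G) = 32 (A(G) = 2*(-4)**2 = 2*16 = 32)
n(D, R) = 18 + 6*R (n(D, R) = (3 + R)*6 = 18 + 6*R)
h(-12) - 36*n(-9, A(-4)) = 18 - 36*(18 + 6*32) = 18 - 36*(18 + 192) = 18 - 36*210 = 18 - 7560 = -7542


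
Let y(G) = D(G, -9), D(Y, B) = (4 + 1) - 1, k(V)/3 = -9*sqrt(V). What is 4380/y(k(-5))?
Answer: 1095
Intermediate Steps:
k(V) = -27*sqrt(V) (k(V) = 3*(-9*sqrt(V)) = -27*sqrt(V))
D(Y, B) = 4 (D(Y, B) = 5 - 1 = 4)
y(G) = 4
4380/y(k(-5)) = 4380/4 = 4380*(1/4) = 1095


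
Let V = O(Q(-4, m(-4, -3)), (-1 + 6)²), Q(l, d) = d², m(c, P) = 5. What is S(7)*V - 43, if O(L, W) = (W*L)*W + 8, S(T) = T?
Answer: 109388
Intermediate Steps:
O(L, W) = 8 + L*W² (O(L, W) = (L*W)*W + 8 = L*W² + 8 = 8 + L*W²)
V = 15633 (V = 8 + 5²*((-1 + 6)²)² = 8 + 25*(5²)² = 8 + 25*25² = 8 + 25*625 = 8 + 15625 = 15633)
S(7)*V - 43 = 7*15633 - 43 = 109431 - 43 = 109388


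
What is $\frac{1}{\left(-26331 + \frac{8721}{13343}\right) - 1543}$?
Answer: $- \frac{13343}{371914061} \approx -3.5877 \cdot 10^{-5}$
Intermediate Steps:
$\frac{1}{\left(-26331 + \frac{8721}{13343}\right) - 1543} = \frac{1}{- \frac{351325812}{13343} - 1543} = \frac{1}{- \frac{371914061}{13343}} = - \frac{13343}{371914061}$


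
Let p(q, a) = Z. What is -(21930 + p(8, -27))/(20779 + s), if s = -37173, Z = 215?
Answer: 22145/16394 ≈ 1.3508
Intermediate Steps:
p(q, a) = 215
-(21930 + p(8, -27))/(20779 + s) = -(21930 + 215)/(20779 - 37173) = -22145/(-16394) = -22145*(-1)/16394 = -1*(-22145/16394) = 22145/16394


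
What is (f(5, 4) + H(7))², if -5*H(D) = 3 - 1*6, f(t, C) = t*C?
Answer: 10609/25 ≈ 424.36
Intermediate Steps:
f(t, C) = C*t
H(D) = ⅗ (H(D) = -(3 - 1*6)/5 = -(3 - 6)/5 = -⅕*(-3) = ⅗)
(f(5, 4) + H(7))² = (4*5 + ⅗)² = (20 + ⅗)² = (103/5)² = 10609/25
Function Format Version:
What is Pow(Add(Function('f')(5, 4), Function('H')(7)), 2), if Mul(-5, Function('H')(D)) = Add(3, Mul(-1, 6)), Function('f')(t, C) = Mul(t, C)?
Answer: Rational(10609, 25) ≈ 424.36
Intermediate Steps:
Function('f')(t, C) = Mul(C, t)
Function('H')(D) = Rational(3, 5) (Function('H')(D) = Mul(Rational(-1, 5), Add(3, Mul(-1, 6))) = Mul(Rational(-1, 5), Add(3, -6)) = Mul(Rational(-1, 5), -3) = Rational(3, 5))
Pow(Add(Function('f')(5, 4), Function('H')(7)), 2) = Pow(Add(Mul(4, 5), Rational(3, 5)), 2) = Pow(Add(20, Rational(3, 5)), 2) = Pow(Rational(103, 5), 2) = Rational(10609, 25)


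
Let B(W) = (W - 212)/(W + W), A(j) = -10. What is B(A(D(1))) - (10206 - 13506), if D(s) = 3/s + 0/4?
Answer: 33111/10 ≈ 3311.1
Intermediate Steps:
D(s) = 3/s (D(s) = 3/s + 0*(1/4) = 3/s + 0 = 3/s)
B(W) = (-212 + W)/(2*W) (B(W) = (-212 + W)/((2*W)) = (-212 + W)*(1/(2*W)) = (-212 + W)/(2*W))
B(A(D(1))) - (10206 - 13506) = (1/2)*(-212 - 10)/(-10) - (10206 - 13506) = (1/2)*(-1/10)*(-222) - 1*(-3300) = 111/10 + 3300 = 33111/10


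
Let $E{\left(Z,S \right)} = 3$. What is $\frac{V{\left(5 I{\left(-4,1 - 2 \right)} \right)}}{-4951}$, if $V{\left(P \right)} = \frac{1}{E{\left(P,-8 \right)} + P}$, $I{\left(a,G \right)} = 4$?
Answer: $- \frac{1}{113873} \approx -8.7817 \cdot 10^{-6}$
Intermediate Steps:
$V{\left(P \right)} = \frac{1}{3 + P}$
$\frac{V{\left(5 I{\left(-4,1 - 2 \right)} \right)}}{-4951} = \frac{1}{\left(3 + 5 \cdot 4\right) \left(-4951\right)} = \frac{1}{3 + 20} \left(- \frac{1}{4951}\right) = \frac{1}{23} \left(- \frac{1}{4951}\right) = - \frac{1}{113873}$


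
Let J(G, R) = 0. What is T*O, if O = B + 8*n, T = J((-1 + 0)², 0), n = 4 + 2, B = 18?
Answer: 0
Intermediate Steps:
n = 6
T = 0
O = 66 (O = 18 + 8*6 = 18 + 48 = 66)
T*O = 0*66 = 0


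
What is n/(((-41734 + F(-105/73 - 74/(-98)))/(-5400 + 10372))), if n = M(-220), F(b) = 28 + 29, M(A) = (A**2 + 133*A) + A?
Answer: -94070240/41677 ≈ -2257.1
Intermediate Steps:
M(A) = A**2 + 134*A
F(b) = 57
n = 18920 (n = -220*(134 - 220) = -220*(-86) = 18920)
n/(((-41734 + F(-105/73 - 74/(-98)))/(-5400 + 10372))) = 18920/(((-41734 + 57)/(-5400 + 10372))) = 18920/((-41677/4972)) = 18920/((-41677*1/4972)) = 18920/(-41677/4972) = 18920*(-4972/41677) = -94070240/41677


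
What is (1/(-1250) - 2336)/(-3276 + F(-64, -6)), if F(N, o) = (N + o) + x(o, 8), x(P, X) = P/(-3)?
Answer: 2920001/4180000 ≈ 0.69856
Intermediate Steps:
x(P, X) = -P/3 (x(P, X) = P*(-1/3) = -P/3)
F(N, o) = N + 2*o/3 (F(N, o) = (N + o) - o/3 = N + 2*o/3)
(1/(-1250) - 2336)/(-3276 + F(-64, -6)) = (1/(-1250) - 2336)/(-3276 + (-64 + (2/3)*(-6))) = (-1/1250 - 2336)/(-3276 + (-64 - 4)) = -2920001/(1250*(-3276 - 68)) = -2920001/1250/(-3344) = -2920001/1250*(-1/3344) = 2920001/4180000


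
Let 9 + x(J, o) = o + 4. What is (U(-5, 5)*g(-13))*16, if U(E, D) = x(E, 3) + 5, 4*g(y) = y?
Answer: -156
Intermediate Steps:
x(J, o) = -5 + o (x(J, o) = -9 + (o + 4) = -9 + (4 + o) = -5 + o)
g(y) = y/4
U(E, D) = 3 (U(E, D) = (-5 + 3) + 5 = -2 + 5 = 3)
(U(-5, 5)*g(-13))*16 = (3*((¼)*(-13)))*16 = (3*(-13/4))*16 = -39/4*16 = -156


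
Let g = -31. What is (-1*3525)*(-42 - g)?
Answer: 38775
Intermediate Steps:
(-1*3525)*(-42 - g) = (-1*3525)*(-42 - 1*(-31)) = -3525*(-42 + 31) = -3525*(-11) = 38775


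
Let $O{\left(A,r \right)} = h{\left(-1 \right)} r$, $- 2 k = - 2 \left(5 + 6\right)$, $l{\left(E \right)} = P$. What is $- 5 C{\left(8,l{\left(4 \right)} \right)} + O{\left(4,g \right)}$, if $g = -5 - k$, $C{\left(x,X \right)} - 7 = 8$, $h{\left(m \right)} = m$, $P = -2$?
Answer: $-59$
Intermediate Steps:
$l{\left(E \right)} = -2$
$k = 11$ ($k = - \frac{\left(-2\right) \left(5 + 6\right)}{2} = - \frac{\left(-2\right) 11}{2} = \left(- \frac{1}{2}\right) \left(-22\right) = 11$)
$C{\left(x,X \right)} = 15$ ($C{\left(x,X \right)} = 7 + 8 = 15$)
$g = -16$ ($g = -5 - 11 = -16$)
$O{\left(A,r \right)} = - r$
$- 5 C{\left(8,l{\left(4 \right)} \right)} + O{\left(4,g \right)} = \left(-5\right) 15 - -16 = -75 + 16 = -59$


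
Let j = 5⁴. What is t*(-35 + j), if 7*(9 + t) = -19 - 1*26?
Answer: -63720/7 ≈ -9102.9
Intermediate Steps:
t = -108/7 (t = -9 + (-19 - 1*26)/7 = -9 + (-19 - 26)/7 = -9 + (⅐)*(-45) = -9 - 45/7 = -108/7 ≈ -15.429)
j = 625
t*(-35 + j) = -108*(-35 + 625)/7 = -108/7*590 = -63720/7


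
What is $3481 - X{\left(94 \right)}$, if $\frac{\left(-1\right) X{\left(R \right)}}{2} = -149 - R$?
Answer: $2995$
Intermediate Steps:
$X{\left(R \right)} = 298 + 2 R$ ($X{\left(R \right)} = - 2 \left(-149 - R\right) = 298 + 2 R$)
$3481 - X{\left(94 \right)} = 3481 - \left(298 + 2 \cdot 94\right) = 3481 - \left(298 + 188\right) = 3481 - 486 = 2995$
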